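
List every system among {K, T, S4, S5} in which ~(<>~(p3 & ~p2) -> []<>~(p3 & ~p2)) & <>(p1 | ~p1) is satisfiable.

K, T, S4

S4-tableau for the formula:
1. ~(<>~(p3 & ~p2) -> []<>~(p3 & ~p2)) & <>(p1 | ~p1), u
2. ~(<>~(p3 & ~p2) -> []<>~(p3 & ~p2)), u
3. <>(p1 | ~p1), u
4. <>~(p3 & ~p2), u
5. ~[]<>~(p3 & ~p2), u
6. p1 | ~p1, v
7. ~p1, v
8. ~(p3 & ~p2), w
9. p2, w
10. ~<>~(p3 & ~p2), x
11. p3 & ~p2, x
12. p3, x
13. ~p2, x
Accessibility: uRu, uRv, uRw, uRx, vRv, wRw, xRx
Complete open branch: satisfiable in S4, hence also in K, T (this S4-model is also a K-model and a T-model).
S5-tableau for the formula:
1. ~(<>~(p3 & ~p2) -> []<>~(p3 & ~p2)) & <>(p1 | ~p1), u
2. ~(<>~(p3 & ~p2) -> []<>~(p3 & ~p2)), u
3. <>(p1 | ~p1), u
4. <>~(p3 & ~p2), u
5. ~[]<>~(p3 & ~p2), u
6. p1 | ~p1, v
7. ~p1, v
8. ~(p3 & ~p2), w
9. p2, w
10. ~<>~(p3 & ~p2), x
11. p3 & ~p2, u
12. p3, u
13. ~p2, u
14. p3 & ~p2, v
15. p3, v
16. ~p2, v
17. p3 & ~p2, w
18. p3, w
19. ~p2, w
Accessibility: uRu, uRv, uRw, uRx, vRu, vRv, vRw, vRx, wRu, wRv, wRw, wRx, xRu, xRv, xRw, xRx
Branch closes: p2 and ~p2 both at w.
Every branch closes (one shown): unsatisfiable in S5.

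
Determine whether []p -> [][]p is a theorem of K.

Invalid (countermodel exists)

Tableau for the negation ~([]p -> [][]p):
1. ~([]p -> [][]p), 0
2. []p, 0
3. ~[][]p, 0
4. ~[]p, 1
5. p, 1
6. ~p, 2
Accessibility: 0R1, 1R2
The negation has an open branch (countermodel exists).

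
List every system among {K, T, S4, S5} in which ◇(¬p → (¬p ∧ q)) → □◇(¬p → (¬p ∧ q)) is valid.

S5-tableau for the negation ¬(◇(¬p → (¬p ∧ q)) → □◇(¬p → (¬p ∧ q))):
1. ¬(◇(¬p → (¬p ∧ q)) → □◇(¬p → (¬p ∧ q))), w0
2. ◇(¬p → (¬p ∧ q)), w0
3. ¬□◇(¬p → (¬p ∧ q)), w0
4. ¬p → (¬p ∧ q), w1
5. ¬p ∧ q, w1
6. ¬p, w1
7. q, w1
8. ¬◇(¬p → (¬p ∧ q)), w2
9. ¬(¬p → (¬p ∧ q)), w0
10. ¬p, w0
11. ¬(¬p ∧ q), w0
12. ¬(¬p → (¬p ∧ q)), w1
13. ¬(¬p ∧ q), w1
14. ¬(¬p → (¬p ∧ q)), w2
15. ¬p, w2
16. ¬(¬p ∧ q), w2
17. ¬q, w0
18. ¬q, w1
Accessibility: w0Rw0, w0Rw1, w0Rw2, w1Rw0, w1Rw1, w1Rw2, w2Rw0, w2Rw1, w2Rw2
Branch closes: q and ¬q both at w1.
Every branch closes (one shown): valid in S5.
S4-tableau for the negation ¬(◇(¬p → (¬p ∧ q)) → □◇(¬p → (¬p ∧ q))):
1. ¬(◇(¬p → (¬p ∧ q)) → □◇(¬p → (¬p ∧ q))), w0
2. ◇(¬p → (¬p ∧ q)), w0
3. ¬□◇(¬p → (¬p ∧ q)), w0
4. ¬p → (¬p ∧ q), w1
5. ¬p ∧ q, w1
6. ¬p, w1
7. q, w1
8. ¬◇(¬p → (¬p ∧ q)), w2
9. ¬(¬p → (¬p ∧ q)), w2
10. ¬p, w2
11. ¬(¬p ∧ q), w2
12. ¬q, w2
Accessibility: w0Rw0, w0Rw1, w0Rw2, w1Rw1, w2Rw2
Complete open branch: countermodel on an S4-frame, so not valid in S4, nor in K, T (the same frame is also a K-frame and a T-frame).

S5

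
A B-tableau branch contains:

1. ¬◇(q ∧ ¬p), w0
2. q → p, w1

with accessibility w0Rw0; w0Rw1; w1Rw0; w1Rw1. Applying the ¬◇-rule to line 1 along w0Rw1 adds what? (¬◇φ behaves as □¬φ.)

¬◇φ behaves as □¬φ: propagate the negated body to each accessible world.

¬(q ∧ ¬p), w1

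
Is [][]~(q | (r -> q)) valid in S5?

Tableau for the negation ~[][]~(q | (r -> q)):
1. ~[][]~(q | (r -> q)), 0
2. ~[]~(q | (r -> q)), 1
3. q | (r -> q), 2
4. r -> q, 2
5. q, 2
Accessibility: 0R0, 0R1, 0R2, 1R0, 1R1, 1R2, 2R0, 2R1, 2R2
The negation has an open branch (countermodel exists).

Invalid (countermodel exists)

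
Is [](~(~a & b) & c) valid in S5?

Invalid (countermodel exists)

Tableau for the negation ~[](~(~a & b) & c):
1. ~[](~(~a & b) & c), 0
2. ~(~(~a & b) & c), 1
3. ~c, 1
Accessibility: 0R0, 0R1, 1R0, 1R1
The negation has an open branch (countermodel exists).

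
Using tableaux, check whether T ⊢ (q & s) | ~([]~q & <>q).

Valid

Tableau for the negation ~((q & s) | ~([]~q & <>q)):
1. ~((q & s) | ~([]~q & <>q)), 0
2. ~(q & s), 0
3. []~q & <>q, 0
4. []~q, 0
5. <>q, 0
6. ~q, 0
7. ~s, 0
8. q, 1
9. ~q, 1
Accessibility: 0R0, 0R1, 1R1
Branch closes: q and ~q both at 1.
All branches of the negation close; one closing branch shown above.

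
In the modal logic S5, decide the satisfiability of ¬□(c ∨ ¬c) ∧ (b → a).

1. ¬□(c ∨ ¬c) ∧ (b → a), 0
2. ¬□(c ∨ ¬c), 0
3. b → a, 0
4. a, 0
5. ¬(c ∨ ¬c), 1
6. ¬c, 1
7. c, 1
Accessibility: 0R0, 0R1, 1R0, 1R1
Branch closes: c and ¬c both at 1.
All branches of the tableau close; one closing branch shown above.

Unsatisfiable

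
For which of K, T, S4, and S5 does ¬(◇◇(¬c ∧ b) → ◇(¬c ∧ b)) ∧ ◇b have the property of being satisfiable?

S4-tableau for the formula:
1. ¬(◇◇(¬c ∧ b) → ◇(¬c ∧ b)) ∧ ◇b, w0
2. ¬(◇◇(¬c ∧ b) → ◇(¬c ∧ b)), w0   [∧-rule on 1]
3. ◇b, w0   [∧-rule on 1]
4. ◇◇(¬c ∧ b), w0   [¬→-rule on 2]
5. ¬◇(¬c ∧ b), w0   [¬→-rule on 2]
6. ¬(¬c ∧ b), w0   [¬◇-rule on 5 via w0Rw0]
7. ¬b, w0   [¬∧-rule on 6 (branches; this branch)]
8. b, w1   [◇-rule on 3: fresh world w1, w0Rw1]
9. ¬(¬c ∧ b), w1   [¬◇-rule on 5 via w0Rw1]
10. c, w1   [¬∧-rule on 9 (branches; this branch)]
11. ◇(¬c ∧ b), w2   [◇-rule on 4: fresh world w2, w0Rw2]
12. ¬(¬c ∧ b), w2   [¬◇-rule on 5 via w0Rw2]
13. ¬b, w2   [¬∧-rule on 12 (branches; this branch)]
14. ¬c ∧ b, w3   [◇-rule on 11: fresh world w3, w2Rw3]
15. ¬c, w3   [∧-rule on 14]
16. b, w3   [∧-rule on 14]
17. ¬(¬c ∧ b), w3   [¬◇-rule on 5 via w0Rw3]
18. ¬b, w3   [¬∧-rule on 17 (branches; this branch)]
Accessibility: w0Rw0, w0Rw1, w0Rw2, w0Rw3, w1Rw1, w2Rw2, w2Rw3, w3Rw3
Branch closes: b and ¬b both at w3.
Every branch closes (one shown): unsatisfiable in S4, hence also in S5 (every S5-frame is an S4-frame).
T-tableau for the formula:
1. ¬(◇◇(¬c ∧ b) → ◇(¬c ∧ b)) ∧ ◇b, w0
2. ¬(◇◇(¬c ∧ b) → ◇(¬c ∧ b)), w0   [∧-rule on 1]
3. ◇b, w0   [∧-rule on 1]
4. ◇◇(¬c ∧ b), w0   [¬→-rule on 2]
5. ¬◇(¬c ∧ b), w0   [¬→-rule on 2]
6. ¬(¬c ∧ b), w0   [¬◇-rule on 5 via w0Rw0]
7. ¬b, w0   [¬∧-rule on 6 (branches; this branch)]
8. b, w1   [◇-rule on 3: fresh world w1, w0Rw1]
9. ¬(¬c ∧ b), w1   [¬◇-rule on 5 via w0Rw1]
10. c, w1   [¬∧-rule on 9 (branches; this branch)]
11. ◇(¬c ∧ b), w2   [◇-rule on 4: fresh world w2, w0Rw2]
12. ¬(¬c ∧ b), w2   [¬◇-rule on 5 via w0Rw2]
13. ¬b, w2   [¬∧-rule on 12 (branches; this branch)]
14. ¬c ∧ b, w3   [◇-rule on 11: fresh world w3, w2Rw3]
15. ¬c, w3   [∧-rule on 14]
16. b, w3   [∧-rule on 14]
Accessibility: w0Rw0, w0Rw1, w0Rw2, w1Rw1, w2Rw2, w2Rw3, w3Rw3
Complete open branch: satisfiable in T, hence also in K (this T-model is also a K-model).

K, T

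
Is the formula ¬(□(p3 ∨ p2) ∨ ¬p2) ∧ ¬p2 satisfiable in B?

Unsatisfiable (every branch closes)

1. ¬(□(p3 ∨ p2) ∨ ¬p2) ∧ ¬p2, u
2. ¬(□(p3 ∨ p2) ∨ ¬p2), u
3. ¬p2, u
4. ¬□(p3 ∨ p2), u
5. p2, u
Accessibility: uRu
Branch closes: p2 and ¬p2 both at u.
All branches of the tableau close; one closing branch shown above.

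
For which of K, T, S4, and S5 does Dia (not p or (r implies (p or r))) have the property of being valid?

K-tableau for the negation not Dia (not p or (r implies (p or r))):
1. not Dia (not p or (r implies (p or r))), u
Complete open branch: countermodel on a K-frame, so not valid in K.
T-tableau for the negation not Dia (not p or (r implies (p or r))):
1. not Dia (not p or (r implies (p or r))), u
2. not (not p or (r implies (p or r))), u
3. p, u
4. not (r implies (p or r)), u
5. r, u
6. not (p or r), u
7. not p, u
8. not r, u
Accessibility: uRu
Branch closes: p and not p both at u.
Every branch closes (one shown): valid in T, hence also in S4, S5 (every theorem of T is a theorem of S4 and S5).

T, S4, S5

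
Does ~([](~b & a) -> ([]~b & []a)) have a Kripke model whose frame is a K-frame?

No, unsatisfiable

1. ~([](~b & a) -> ([]~b & []a)), u
2. [](~b & a), u
3. ~([]~b & []a), u
4. ~[]a, u
5. ~a, v
6. ~b & a, v
7. ~b, v
8. a, v
Accessibility: uRv
Branch closes: a and ~a both at v.
(One branch shown.) All branches close.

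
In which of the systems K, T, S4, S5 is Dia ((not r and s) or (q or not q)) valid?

T, S4, S5

K-tableau for the negation not Dia ((not r and s) or (q or not q)):
1. not Dia ((not r and s) or (q or not q)), u
Complete open branch: countermodel on a K-frame, so not valid in K.
T-tableau for the negation not Dia ((not r and s) or (q or not q)):
1. not Dia ((not r and s) or (q or not q)), u
2. not ((not r and s) or (q or not q)), u
3. not (not r and s), u
4. not (q or not q), u
5. not q, u
6. q, u
Accessibility: uRu
Branch closes: q and not q both at u.
Every branch closes (one shown): valid in T, hence also in S4, S5 (every theorem of T is a theorem of S4 and S5).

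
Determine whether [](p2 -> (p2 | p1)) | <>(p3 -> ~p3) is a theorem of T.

Valid in T

Tableau for the negation ~([](p2 -> (p2 | p1)) | <>(p3 -> ~p3)):
1. ~([](p2 -> (p2 | p1)) | <>(p3 -> ~p3)), u
2. ~[](p2 -> (p2 | p1)), u
3. ~<>(p3 -> ~p3), u
4. ~(p3 -> ~p3), u
5. p3, u
6. ~(p2 -> (p2 | p1)), v
7. p2, v
8. ~(p2 | p1), v
9. ~p2, v
10. ~p1, v
Accessibility: uRu, uRv, vRv
Branch closes: p2 and ~p2 both at v.
Every branch of the negation's tableau closes; the branch above is one of them.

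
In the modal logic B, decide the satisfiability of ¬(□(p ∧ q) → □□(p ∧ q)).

Yes, satisfiable

1. ¬(□(p ∧ q) → □□(p ∧ q)), w0
2. □(p ∧ q), w0
3. ¬□□(p ∧ q), w0
4. p ∧ q, w0
5. p, w0
6. q, w0
7. ¬□(p ∧ q), w1
8. p ∧ q, w1
9. p, w1
10. q, w1
11. ¬(p ∧ q), w2
12. ¬q, w2
Accessibility: w0Rw0, w0Rw1, w1Rw0, w1Rw1, w1Rw2, w2Rw1, w2Rw2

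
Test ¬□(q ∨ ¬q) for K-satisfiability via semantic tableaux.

No, unsatisfiable

1. ¬□(q ∨ ¬q), u
2. ¬(q ∨ ¬q), v   [¬□-rule on 1: fresh world v, uRv]
3. ¬q, v   [¬∨-rule on 2]
4. q, v   [¬∨-rule on 2]
Accessibility: uRv
Branch closes: q and ¬q both at v.
Every branch closes; the branch above is one of them.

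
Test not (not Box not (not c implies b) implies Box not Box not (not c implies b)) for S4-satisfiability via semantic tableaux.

Yes, satisfiable

1. not (not Box not (not c implies b) implies Box not Box not (not c implies b)), u
2. not Box not (not c implies b), u
3. not Box not Box not (not c implies b), u
4. not c implies b, v
5. b, v
6. Box not (not c implies b), w
7. not (not c implies b), w
8. not c, w
9. not b, w
Accessibility: uRu, uRv, uRw, vRv, wRw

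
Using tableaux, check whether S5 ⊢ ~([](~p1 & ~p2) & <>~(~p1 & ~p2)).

Tableau for the negation [](~p1 & ~p2) & <>~(~p1 & ~p2):
1. [](~p1 & ~p2) & <>~(~p1 & ~p2), w0
2. [](~p1 & ~p2), w0
3. <>~(~p1 & ~p2), w0
4. ~p1 & ~p2, w0
5. ~p1, w0
6. ~p2, w0
7. ~(~p1 & ~p2), w1
8. ~p1 & ~p2, w1
9. ~p1, w1
10. ~p2, w1
11. p2, w1
Accessibility: w0Rw0, w0Rw1, w1Rw0, w1Rw1
Branch closes: p2 and ~p2 both at w1.
All branches of the negation close; one closing branch shown above.

Valid in S5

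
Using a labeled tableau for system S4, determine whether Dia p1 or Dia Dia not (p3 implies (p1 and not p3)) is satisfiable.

1. Dia p1 or Dia Dia not (p3 implies (p1 and not p3)), 0
2. Dia Dia not (p3 implies (p1 and not p3)), 0
3. Dia not (p3 implies (p1 and not p3)), 1
4. not (p3 implies (p1 and not p3)), 2
5. p3, 2
6. not (p1 and not p3), 2
Accessibility: 0R0, 0R1, 0R2, 1R1, 1R2, 2R2

Satisfiable (open branch found)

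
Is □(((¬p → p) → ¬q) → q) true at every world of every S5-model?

No, not valid

Tableau for the negation ¬□(((¬p → p) → ¬q) → q):
1. ¬□(((¬p → p) → ¬q) → q), u
2. ¬(((¬p → p) → ¬q) → q), v
3. (¬p → p) → ¬q, v
4. ¬q, v
Accessibility: uRu, uRv, vRu, vRv
The negation has an open branch (countermodel exists).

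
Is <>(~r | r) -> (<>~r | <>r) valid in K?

Yes, valid

Tableau for the negation ~(<>(~r | r) -> (<>~r | <>r)):
1. ~(<>(~r | r) -> (<>~r | <>r)), 0
2. <>(~r | r), 0
3. ~(<>~r | <>r), 0
4. ~<>~r, 0
5. ~<>r, 0
6. ~r | r, 1
7. r, 1
8. ~r, 1
Accessibility: 0R1
Branch closes: r and ~r both at 1.
Every branch of the negation's tableau closes; the branch above is one of them.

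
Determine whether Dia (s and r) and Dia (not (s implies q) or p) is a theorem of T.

Invalid (countermodel exists)

Tableau for the negation not (Dia (s and r) and Dia (not (s implies q) or p)):
1. not (Dia (s and r) and Dia (not (s implies q) or p)), u
2. not Dia (not (s implies q) or p), u
3. not (not (s implies q) or p), u
4. s implies q, u
5. not p, u
6. q, u
Accessibility: uRu
The negation has an open branch (countermodel exists).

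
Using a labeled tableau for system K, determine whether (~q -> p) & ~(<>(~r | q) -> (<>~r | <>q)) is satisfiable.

1. (~q -> p) & ~(<>(~r | q) -> (<>~r | <>q)), w0
2. ~q -> p, w0
3. ~(<>(~r | q) -> (<>~r | <>q)), w0
4. <>(~r | q), w0
5. ~(<>~r | <>q), w0
6. ~<>~r, w0
7. ~<>q, w0
8. p, w0
9. ~r | q, w1
10. r, w1
11. ~q, w1
12. q, w1
Accessibility: w0Rw1
Branch closes: q and ~q both at w1.
All branches of the tableau close; one closing branch shown above.

Unsatisfiable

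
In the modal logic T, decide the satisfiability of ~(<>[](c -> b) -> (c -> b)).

1. ~(<>[](c -> b) -> (c -> b)), 0
2. <>[](c -> b), 0
3. ~(c -> b), 0
4. c, 0
5. ~b, 0
6. [](c -> b), 1
7. c -> b, 1
8. b, 1
Accessibility: 0R0, 0R1, 1R1

Yes, satisfiable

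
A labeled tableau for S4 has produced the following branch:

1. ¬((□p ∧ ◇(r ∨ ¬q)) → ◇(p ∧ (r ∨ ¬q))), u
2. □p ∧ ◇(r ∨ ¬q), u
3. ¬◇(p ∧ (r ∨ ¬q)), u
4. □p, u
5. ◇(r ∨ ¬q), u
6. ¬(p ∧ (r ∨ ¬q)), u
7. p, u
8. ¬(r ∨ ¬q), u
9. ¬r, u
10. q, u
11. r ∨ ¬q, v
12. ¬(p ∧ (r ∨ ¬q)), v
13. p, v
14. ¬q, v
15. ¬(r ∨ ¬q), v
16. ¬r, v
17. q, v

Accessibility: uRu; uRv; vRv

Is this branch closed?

Yes, closed

Both q and ¬q appear at v.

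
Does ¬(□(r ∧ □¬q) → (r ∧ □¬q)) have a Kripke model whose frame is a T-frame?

1. ¬(□(r ∧ □¬q) → (r ∧ □¬q)), 0
2. □(r ∧ □¬q), 0   [¬→-rule on 1]
3. ¬(r ∧ □¬q), 0   [¬→-rule on 1]
4. r ∧ □¬q, 0   [□-rule on 2 via 0R0]
5. r, 0   [∧-rule on 4]
6. □¬q, 0   [∧-rule on 4]
7. ¬q, 0   [□-rule on 6 via 0R0]
8. ¬□¬q, 0   [¬∧-rule on 3 (branches; this branch)]
9. q, 1   [¬□-rule on 8: fresh world 1, 0R1]
10. r ∧ □¬q, 1   [□-rule on 2 via 0R1]
11. r, 1   [∧-rule on 10]
12. □¬q, 1   [∧-rule on 10]
13. ¬q, 1   [□-rule on 6 via 0R1]
Accessibility: 0R0, 0R1, 1R1
Branch closes: q and ¬q both at 1.
Every branch closes; the branch above is one of them.

Unsatisfiable (every branch closes)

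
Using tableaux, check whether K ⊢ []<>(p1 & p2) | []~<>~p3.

Not valid

Tableau for the negation ~([]<>(p1 & p2) | []~<>~p3):
1. ~([]<>(p1 & p2) | []~<>~p3), 0
2. ~[]<>(p1 & p2), 0   [~|-rule on 1]
3. ~[]~<>~p3, 0   [~|-rule on 1]
4. ~<>(p1 & p2), 1   [~[]-rule on 2: fresh world 1, 0R1]
5. <>~p3, 2   [~[]-rule on 3: fresh world 2, 0R2]
6. ~p3, 3   [<>-rule on 5: fresh world 3, 2R3]
Accessibility: 0R1, 0R2, 2R3
The negation has an open branch (countermodel exists).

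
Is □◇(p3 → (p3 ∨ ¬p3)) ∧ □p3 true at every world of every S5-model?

Not valid

Tableau for the negation ¬(□◇(p3 → (p3 ∨ ¬p3)) ∧ □p3):
1. ¬(□◇(p3 → (p3 ∨ ¬p3)) ∧ □p3), 0
2. ¬□p3, 0   [¬∧-rule on 1 (branches; this branch)]
3. ¬p3, 1   [¬□-rule on 2: fresh world 1, 0R1]
Accessibility: 0R0, 0R1, 1R0, 1R1
The negation has an open branch (countermodel exists).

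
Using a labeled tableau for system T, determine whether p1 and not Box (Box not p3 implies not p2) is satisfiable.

1. p1 and not Box (Box not p3 implies not p2), 0
2. p1, 0
3. not Box (Box not p3 implies not p2), 0
4. not (Box not p3 implies not p2), 1
5. Box not p3, 1
6. p2, 1
7. not p3, 1
Accessibility: 0R0, 0R1, 1R1

Satisfiable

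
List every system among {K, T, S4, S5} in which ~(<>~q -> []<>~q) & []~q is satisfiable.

K

K-tableau for the formula:
1. ~(<>~q -> []<>~q) & []~q, 0
2. ~(<>~q -> []<>~q), 0
3. []~q, 0
4. <>~q, 0
5. ~[]<>~q, 0
6. ~q, 1
7. ~<>~q, 2
8. ~q, 2
Accessibility: 0R1, 0R2
Complete open branch: satisfiable in K.
T-tableau for the formula:
1. ~(<>~q -> []<>~q) & []~q, 0
2. ~(<>~q -> []<>~q), 0
3. []~q, 0
4. <>~q, 0
5. ~[]<>~q, 0
6. ~q, 0
7. ~q, 1
8. ~<>~q, 2
9. ~q, 2
10. q, 2
Accessibility: 0R0, 0R1, 0R2, 1R1, 2R2
Branch closes: q and ~q both at 2.
Every branch closes (one shown): unsatisfiable in T, hence also in S4, S5 (every S4/S5-frame is a T-frame).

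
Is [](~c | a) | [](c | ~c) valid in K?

Valid

Tableau for the negation ~([](~c | a) | [](c | ~c)):
1. ~([](~c | a) | [](c | ~c)), 0
2. ~[](~c | a), 0   [~|-rule on 1]
3. ~[](c | ~c), 0   [~|-rule on 1]
4. ~(~c | a), 1   [~[]-rule on 2: fresh world 1, 0R1]
5. c, 1   [~|-rule on 4]
6. ~a, 1   [~|-rule on 4]
7. ~(c | ~c), 2   [~[]-rule on 3: fresh world 2, 0R2]
8. ~c, 2   [~|-rule on 7]
9. c, 2   [~|-rule on 7]
Accessibility: 0R1, 0R2
Branch closes: c and ~c both at 2.
Every branch of the negation's tableau closes; the branch above is one of them.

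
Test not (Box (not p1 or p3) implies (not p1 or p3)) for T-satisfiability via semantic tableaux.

1. not (Box (not p1 or p3) implies (not p1 or p3)), 0
2. Box (not p1 or p3), 0   [neg-implies-rule on 1]
3. not (not p1 or p3), 0   [neg-implies-rule on 1]
4. p1, 0   [neg-or-rule on 3]
5. not p3, 0   [neg-or-rule on 3]
6. not p1 or p3, 0   [Box-rule on 2 via 0R0]
7. p3, 0   [or-rule on 6 (branches; this branch)]
Accessibility: 0R0
Branch closes: p3 and not p3 both at 0.
(One branch shown.) All branches close.

No, unsatisfiable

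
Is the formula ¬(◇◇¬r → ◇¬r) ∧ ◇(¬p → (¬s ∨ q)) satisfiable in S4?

1. ¬(◇◇¬r → ◇¬r) ∧ ◇(¬p → (¬s ∨ q)), u
2. ¬(◇◇¬r → ◇¬r), u   [∧-rule on 1]
3. ◇(¬p → (¬s ∨ q)), u   [∧-rule on 1]
4. ◇◇¬r, u   [¬→-rule on 2]
5. ¬◇¬r, u   [¬→-rule on 2]
6. r, u   [¬◇-rule on 5 via uRu]
7. ¬p → (¬s ∨ q), v   [◇-rule on 3: fresh world v, uRv]
8. r, v   [¬◇-rule on 5 via uRv]
9. ¬s ∨ q, v   [→-rule on 7 (branches; this branch)]
10. q, v   [∨-rule on 9 (branches; this branch)]
11. ◇¬r, w   [◇-rule on 4: fresh world w, uRw]
12. r, w   [¬◇-rule on 5 via uRw]
13. ¬r, x   [◇-rule on 11: fresh world x, wRx]
14. r, x   [¬◇-rule on 5 via uRx]
Accessibility: uRu, uRv, uRw, uRx, vRv, wRw, wRx, xRx
Branch closes: r and ¬r both at x.
(One branch shown.) All branches close.

Unsatisfiable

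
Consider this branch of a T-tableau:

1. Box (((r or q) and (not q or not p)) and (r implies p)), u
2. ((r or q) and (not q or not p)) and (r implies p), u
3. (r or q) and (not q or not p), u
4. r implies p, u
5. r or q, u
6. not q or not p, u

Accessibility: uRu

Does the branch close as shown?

There is no literal clash: for every atom and world, at most one sign appears.

Open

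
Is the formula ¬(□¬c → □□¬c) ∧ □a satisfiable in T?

1. ¬(□¬c → □□¬c) ∧ □a, 0
2. ¬(□¬c → □□¬c), 0
3. □a, 0
4. □¬c, 0
5. ¬□□¬c, 0
6. a, 0
7. ¬c, 0
8. ¬□¬c, 1
9. a, 1
10. ¬c, 1
11. c, 2
Accessibility: 0R0, 0R1, 1R1, 1R2, 2R2

Satisfiable (open branch found)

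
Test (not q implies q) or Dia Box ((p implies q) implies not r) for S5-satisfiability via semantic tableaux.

1. (not q implies q) or Dia Box ((p implies q) implies not r), w0
2. Dia Box ((p implies q) implies not r), w0
3. Box ((p implies q) implies not r), w1
4. (p implies q) implies not r, w0
5. (p implies q) implies not r, w1
6. not r, w0
7. not r, w1
Accessibility: w0Rw0, w0Rw1, w1Rw0, w1Rw1

Satisfiable (open branch found)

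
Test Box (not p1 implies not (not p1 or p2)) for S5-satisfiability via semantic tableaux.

Satisfiable (open branch found)

1. Box (not p1 implies not (not p1 or p2)), 0
2. not p1 implies not (not p1 or p2), 0
3. not (not p1 or p2), 0
4. p1, 0
5. not p2, 0
Accessibility: 0R0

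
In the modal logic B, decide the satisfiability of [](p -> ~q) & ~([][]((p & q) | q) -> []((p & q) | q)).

1. [](p -> ~q) & ~([][]((p & q) | q) -> []((p & q) | q)), 0
2. [](p -> ~q), 0
3. ~([][]((p & q) | q) -> []((p & q) | q)), 0
4. [][]((p & q) | q), 0
5. ~[]((p & q) | q), 0
6. p -> ~q, 0
7. []((p & q) | q), 0
8. (p & q) | q, 0
9. ~p, 0
10. q, 0
11. ~((p & q) | q), 1
12. ~(p & q), 1
13. ~q, 1
14. p -> ~q, 1
15. []((p & q) | q), 1
16. (p & q) | q, 1
17. p & q, 1
18. p, 1
19. q, 1
Accessibility: 0R0, 0R1, 1R0, 1R1
Branch closes: q and ~q both at 1.
(One branch shown.) All branches close.

Unsatisfiable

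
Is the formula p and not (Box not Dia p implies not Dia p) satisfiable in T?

1. p and not (Box not Dia p implies not Dia p), u
2. p, u
3. not (Box not Dia p implies not Dia p), u
4. Box not Dia p, u
5. Dia p, u
6. not Dia p, u
7. not p, u
Accessibility: uRu
Branch closes: p and not p both at u.
(One branch shown.) All branches close.

Unsatisfiable (every branch closes)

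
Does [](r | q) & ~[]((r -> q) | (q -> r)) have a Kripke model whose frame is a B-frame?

1. [](r | q) & ~[]((r -> q) | (q -> r)), 0
2. [](r | q), 0
3. ~[]((r -> q) | (q -> r)), 0
4. r | q, 0
5. q, 0
6. ~((r -> q) | (q -> r)), 1
7. ~(r -> q), 1
8. ~(q -> r), 1
9. r, 1
10. ~q, 1
11. q, 1
12. ~r, 1
Accessibility: 0R0, 0R1, 1R0, 1R1
Branch closes: q and ~q both at 1.
Every branch closes; the branch above is one of them.

No, unsatisfiable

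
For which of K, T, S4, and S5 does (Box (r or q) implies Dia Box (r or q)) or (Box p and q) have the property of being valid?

T, S4, S5

T-tableau for the negation not ((Box (r or q) implies Dia Box (r or q)) or (Box p and q)):
1. not ((Box (r or q) implies Dia Box (r or q)) or (Box p and q)), u
2. not (Box (r or q) implies Dia Box (r or q)), u   [neg-or-rule on 1]
3. not (Box p and q), u   [neg-or-rule on 1]
4. Box (r or q), u   [neg-implies-rule on 2]
5. not Dia Box (r or q), u   [neg-implies-rule on 2]
6. r or q, u   [Box-rule on 4 via uRu]
7. not Box (r or q), u   [neg-Dia-rule on 5 via uRu]
8. not q, u   [neg-and-rule on 3 (branches; this branch)]
9. r, u   [or-rule on 6 (branches; this branch)]
10. not (r or q), v   [neg-Box-rule on 7: fresh world v, uRv]
11. not r, v   [neg-or-rule on 10]
12. not q, v   [neg-or-rule on 10]
13. r or q, v   [Box-rule on 4 via uRv]
14. not Box (r or q), v   [neg-Dia-rule on 5 via uRv]
15. q, v   [or-rule on 13 (branches; this branch)]
Accessibility: uRu, uRv, vRv
Branch closes: q and not q both at v.
Every branch closes (one shown): valid in T, hence also in S4, S5 (every theorem of T is a theorem of S4 and S5).
K-tableau for the negation not ((Box (r or q) implies Dia Box (r or q)) or (Box p and q)):
1. not ((Box (r or q) implies Dia Box (r or q)) or (Box p and q)), u
2. not (Box (r or q) implies Dia Box (r or q)), u   [neg-or-rule on 1]
3. not (Box p and q), u   [neg-or-rule on 1]
4. Box (r or q), u   [neg-implies-rule on 2]
5. not Dia Box (r or q), u   [neg-implies-rule on 2]
6. not q, u   [neg-and-rule on 3 (branches; this branch)]
Complete open branch: countermodel on a K-frame, so not valid in K.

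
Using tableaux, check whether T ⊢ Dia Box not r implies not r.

Tableau for the negation not (Dia Box not r implies not r):
1. not (Dia Box not r implies not r), 0
2. Dia Box not r, 0
3. r, 0
4. Box not r, 1
5. not r, 1
Accessibility: 0R0, 0R1, 1R1
The negation has an open branch (countermodel exists).

Not valid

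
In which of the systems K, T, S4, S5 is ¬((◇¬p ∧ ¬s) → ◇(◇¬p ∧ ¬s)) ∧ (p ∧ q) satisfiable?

K

T-tableau for the formula:
1. ¬((◇¬p ∧ ¬s) → ◇(◇¬p ∧ ¬s)) ∧ (p ∧ q), u
2. ¬((◇¬p ∧ ¬s) → ◇(◇¬p ∧ ¬s)), u
3. p ∧ q, u
4. ◇¬p ∧ ¬s, u
5. ¬◇(◇¬p ∧ ¬s), u
6. p, u
7. q, u
8. ◇¬p, u
9. ¬s, u
10. ¬(◇¬p ∧ ¬s), u
11. ¬◇¬p, u
12. ¬p, v
13. ¬(◇¬p ∧ ¬s), v
14. p, v
Accessibility: uRu, uRv, vRv
Branch closes: p and ¬p both at v.
Every branch closes (one shown): unsatisfiable in T, hence also in S4, S5 (every S4/S5-frame is a T-frame).
K-tableau for the formula:
1. ¬((◇¬p ∧ ¬s) → ◇(◇¬p ∧ ¬s)) ∧ (p ∧ q), u
2. ¬((◇¬p ∧ ¬s) → ◇(◇¬p ∧ ¬s)), u
3. p ∧ q, u
4. ◇¬p ∧ ¬s, u
5. ¬◇(◇¬p ∧ ¬s), u
6. p, u
7. q, u
8. ◇¬p, u
9. ¬s, u
10. ¬p, v
11. ¬(◇¬p ∧ ¬s), v
12. s, v
Accessibility: uRv
Complete open branch: satisfiable in K.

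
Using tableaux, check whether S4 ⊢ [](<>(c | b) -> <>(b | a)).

Not valid

Tableau for the negation ~[](<>(c | b) -> <>(b | a)):
1. ~[](<>(c | b) -> <>(b | a)), w0
2. ~(<>(c | b) -> <>(b | a)), w1   [~[]-rule on 1: fresh world w1, w0Rw1]
3. <>(c | b), w1   [~->-rule on 2]
4. ~<>(b | a), w1   [~->-rule on 2]
5. ~(b | a), w1   [~<>-rule on 4 via w1Rw1]
6. ~b, w1   [~|-rule on 5]
7. ~a, w1   [~|-rule on 5]
8. c | b, w2   [<>-rule on 3: fresh world w2, w1Rw2]
9. ~(b | a), w2   [~<>-rule on 4 via w1Rw2]
10. ~b, w2   [~|-rule on 9]
11. ~a, w2   [~|-rule on 9]
12. c, w2   [|-rule on 8 (branches; this branch)]
Accessibility: w0Rw0, w0Rw1, w0Rw2, w1Rw1, w1Rw2, w2Rw2
The negation has an open branch (countermodel exists).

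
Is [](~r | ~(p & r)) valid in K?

Tableau for the negation ~[](~r | ~(p & r)):
1. ~[](~r | ~(p & r)), 0
2. ~(~r | ~(p & r)), 1
3. r, 1
4. p & r, 1
5. p, 1
Accessibility: 0R1
The negation has an open branch (countermodel exists).

No, not valid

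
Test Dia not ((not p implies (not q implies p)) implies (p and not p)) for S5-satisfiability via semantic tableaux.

Satisfiable (open branch found)

1. Dia not ((not p implies (not q implies p)) implies (p and not p)), u
2. not ((not p implies (not q implies p)) implies (p and not p)), v
3. not p implies (not q implies p), v
4. not (p and not p), v
5. not q implies p, v
6. p, v
Accessibility: uRu, uRv, vRu, vRv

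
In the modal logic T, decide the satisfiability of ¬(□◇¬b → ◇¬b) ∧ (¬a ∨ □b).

1. ¬(□◇¬b → ◇¬b) ∧ (¬a ∨ □b), 0
2. ¬(□◇¬b → ◇¬b), 0
3. ¬a ∨ □b, 0
4. □◇¬b, 0
5. ¬◇¬b, 0
6. ◇¬b, 0
7. b, 0
8. □b, 0
9. ¬b, 1
10. ◇¬b, 1
11. b, 1
Accessibility: 0R0, 0R1, 1R1
Branch closes: b and ¬b both at 1.
(One branch shown.) All branches close.

No, unsatisfiable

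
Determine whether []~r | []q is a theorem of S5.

Not valid

Tableau for the negation ~([]~r | []q):
1. ~([]~r | []q), u
2. ~[]~r, u
3. ~[]q, u
4. r, v
5. ~q, w
Accessibility: uRu, uRv, uRw, vRu, vRv, vRw, wRu, wRv, wRw
The negation has an open branch (countermodel exists).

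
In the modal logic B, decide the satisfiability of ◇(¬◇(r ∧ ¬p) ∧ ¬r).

Satisfiable

1. ◇(¬◇(r ∧ ¬p) ∧ ¬r), w0
2. ¬◇(r ∧ ¬p) ∧ ¬r, w1   [◇-rule on 1: fresh world w1, w0Rw1]
3. ¬◇(r ∧ ¬p), w1   [∧-rule on 2]
4. ¬r, w1   [∧-rule on 2]
5. ¬(r ∧ ¬p), w0   [¬◇-rule on 3 via w1Rw0]
6. ¬(r ∧ ¬p), w1   [¬◇-rule on 3 via w1Rw1]
7. p, w0   [¬∧-rule on 5 (branches; this branch)]
8. p, w1   [¬∧-rule on 6 (branches; this branch)]
Accessibility: w0Rw0, w0Rw1, w1Rw0, w1Rw1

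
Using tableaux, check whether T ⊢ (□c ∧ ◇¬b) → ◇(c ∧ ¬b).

Valid

Tableau for the negation ¬((□c ∧ ◇¬b) → ◇(c ∧ ¬b)):
1. ¬((□c ∧ ◇¬b) → ◇(c ∧ ¬b)), u
2. □c ∧ ◇¬b, u
3. ¬◇(c ∧ ¬b), u
4. □c, u
5. ◇¬b, u
6. ¬(c ∧ ¬b), u
7. c, u
8. b, u
9. ¬b, v
10. ¬(c ∧ ¬b), v
11. c, v
12. b, v
Accessibility: uRu, uRv, vRv
Branch closes: b and ¬b both at v.
All branches of the negation close; one closing branch shown above.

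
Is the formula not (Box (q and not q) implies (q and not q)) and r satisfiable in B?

1. not (Box (q and not q) implies (q and not q)) and r, w0
2. not (Box (q and not q) implies (q and not q)), w0
3. r, w0
4. Box (q and not q), w0
5. not (q and not q), w0
6. q and not q, w0
7. q, w0
8. not q, w0
Accessibility: w0Rw0
Branch closes: q and not q both at w0.
All branches of the tableau close; one closing branch shown above.

Unsatisfiable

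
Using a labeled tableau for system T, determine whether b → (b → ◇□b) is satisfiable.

1. b → (b → ◇□b), 0
2. b → ◇□b, 0
3. ◇□b, 0
4. □b, 1
5. b, 1
Accessibility: 0R0, 0R1, 1R1

Satisfiable (open branch found)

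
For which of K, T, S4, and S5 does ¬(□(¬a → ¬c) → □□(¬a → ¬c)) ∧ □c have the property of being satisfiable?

K, T

T-tableau for the formula:
1. ¬(□(¬a → ¬c) → □□(¬a → ¬c)) ∧ □c, w0
2. ¬(□(¬a → ¬c) → □□(¬a → ¬c)), w0
3. □c, w0
4. □(¬a → ¬c), w0
5. ¬□□(¬a → ¬c), w0
6. c, w0
7. ¬a → ¬c, w0
8. a, w0
9. ¬□(¬a → ¬c), w1
10. c, w1
11. ¬a → ¬c, w1
12. a, w1
13. ¬(¬a → ¬c), w2
14. ¬a, w2
15. c, w2
Accessibility: w0Rw0, w0Rw1, w1Rw1, w1Rw2, w2Rw2
Complete open branch: satisfiable in T, hence also in K (this T-model is also a K-model).
S4-tableau for the formula:
1. ¬(□(¬a → ¬c) → □□(¬a → ¬c)) ∧ □c, w0
2. ¬(□(¬a → ¬c) → □□(¬a → ¬c)), w0
3. □c, w0
4. □(¬a → ¬c), w0
5. ¬□□(¬a → ¬c), w0
6. c, w0
7. ¬a → ¬c, w0
8. a, w0
9. ¬□(¬a → ¬c), w1
10. c, w1
11. ¬a → ¬c, w1
12. a, w1
13. ¬(¬a → ¬c), w2
14. ¬a, w2
15. c, w2
16. ¬a → ¬c, w2
17. ¬c, w2
Accessibility: w0Rw0, w0Rw1, w0Rw2, w1Rw1, w1Rw2, w2Rw2
Branch closes: c and ¬c both at w2.
Every branch closes (one shown): unsatisfiable in S4, hence also in S5 (every S5-frame is an S4-frame).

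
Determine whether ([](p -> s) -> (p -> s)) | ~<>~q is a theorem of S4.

Valid

Tableau for the negation ~(([](p -> s) -> (p -> s)) | ~<>~q):
1. ~(([](p -> s) -> (p -> s)) | ~<>~q), w0
2. ~([](p -> s) -> (p -> s)), w0
3. <>~q, w0
4. [](p -> s), w0
5. ~(p -> s), w0
6. p, w0
7. ~s, w0
8. p -> s, w0
9. s, w0
Accessibility: w0Rw0
Branch closes: s and ~s both at w0.
All branches of the negation close; one closing branch shown above.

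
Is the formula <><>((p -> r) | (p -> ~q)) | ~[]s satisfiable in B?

1. <><>((p -> r) | (p -> ~q)) | ~[]s, 0
2. ~[]s, 0   [|-rule on 1 (branches; this branch)]
3. ~s, 1   [~[]-rule on 2: fresh world 1, 0R1]
Accessibility: 0R0, 0R1, 1R0, 1R1

Satisfiable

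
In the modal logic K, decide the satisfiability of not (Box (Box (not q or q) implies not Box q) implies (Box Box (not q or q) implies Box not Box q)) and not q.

Unsatisfiable (every branch closes)

1. not (Box (Box (not q or q) implies not Box q) implies (Box Box (not q or q) implies Box not Box q)) and not q, 0
2. not (Box (Box (not q or q) implies not Box q) implies (Box Box (not q or q) implies Box not Box q)), 0
3. not q, 0
4. Box (Box (not q or q) implies not Box q), 0
5. not (Box Box (not q or q) implies Box not Box q), 0
6. Box Box (not q or q), 0
7. not Box not Box q, 0
8. Box q, 1
9. Box (not q or q) implies not Box q, 1
10. Box (not q or q), 1
11. not Box q, 1
12. not q, 2
13. q, 2
Accessibility: 0R1, 1R2
Branch closes: q and not q both at 2.
Every branch closes; the branch above is one of them.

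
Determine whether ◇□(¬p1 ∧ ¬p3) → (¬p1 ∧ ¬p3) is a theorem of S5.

Yes, valid

Tableau for the negation ¬(◇□(¬p1 ∧ ¬p3) → (¬p1 ∧ ¬p3)):
1. ¬(◇□(¬p1 ∧ ¬p3) → (¬p1 ∧ ¬p3)), u
2. ◇□(¬p1 ∧ ¬p3), u
3. ¬(¬p1 ∧ ¬p3), u
4. p3, u
5. □(¬p1 ∧ ¬p3), v
6. ¬p1 ∧ ¬p3, u
7. ¬p1, u
8. ¬p3, u
Accessibility: uRu, uRv, vRu, vRv
Branch closes: p3 and ¬p3 both at u.
Every branch of the negation's tableau closes; the branch above is one of them.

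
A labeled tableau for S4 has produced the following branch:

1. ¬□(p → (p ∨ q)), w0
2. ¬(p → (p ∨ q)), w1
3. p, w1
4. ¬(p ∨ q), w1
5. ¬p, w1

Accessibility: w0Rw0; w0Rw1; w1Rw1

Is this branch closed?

Closed

Both p and ¬p appear at w1.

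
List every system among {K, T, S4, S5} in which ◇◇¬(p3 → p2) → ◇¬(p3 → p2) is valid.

S4, S5

S4-tableau for the negation ¬(◇◇¬(p3 → p2) → ◇¬(p3 → p2)):
1. ¬(◇◇¬(p3 → p2) → ◇¬(p3 → p2)), w0
2. ◇◇¬(p3 → p2), w0
3. ¬◇¬(p3 → p2), w0
4. p3 → p2, w0
5. p2, w0
6. ◇¬(p3 → p2), w1
7. p3 → p2, w1
8. p2, w1
9. ¬(p3 → p2), w2
10. p3, w2
11. ¬p2, w2
12. p3 → p2, w2
13. p2, w2
Accessibility: w0Rw0, w0Rw1, w0Rw2, w1Rw1, w1Rw2, w2Rw2
Branch closes: p2 and ¬p2 both at w2.
Every branch closes (one shown): valid in S4, hence also in S5 (every theorem of S4 is a theorem of S5).
T-tableau for the negation ¬(◇◇¬(p3 → p2) → ◇¬(p3 → p2)):
1. ¬(◇◇¬(p3 → p2) → ◇¬(p3 → p2)), w0
2. ◇◇¬(p3 → p2), w0
3. ¬◇¬(p3 → p2), w0
4. p3 → p2, w0
5. p2, w0
6. ◇¬(p3 → p2), w1
7. p3 → p2, w1
8. p2, w1
9. ¬(p3 → p2), w2
10. p3, w2
11. ¬p2, w2
Accessibility: w0Rw0, w0Rw1, w1Rw1, w1Rw2, w2Rw2
Complete open branch: countermodel on a T-frame, so not valid in T, nor in K (the same frame is also a K-frame).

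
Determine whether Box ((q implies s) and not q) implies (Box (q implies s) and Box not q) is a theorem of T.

Tableau for the negation not (Box ((q implies s) and not q) implies (Box (q implies s) and Box not q)):
1. not (Box ((q implies s) and not q) implies (Box (q implies s) and Box not q)), u
2. Box ((q implies s) and not q), u   [neg-implies-rule on 1]
3. not (Box (q implies s) and Box not q), u   [neg-implies-rule on 1]
4. (q implies s) and not q, u   [Box-rule on 2 via uRu]
5. q implies s, u   [and-rule on 4]
6. not q, u   [and-rule on 4]
7. not Box (q implies s), u   [neg-and-rule on 3 (branches; this branch)]
8. s, u   [implies-rule on 5 (branches; this branch)]
9. not (q implies s), v   [neg-Box-rule on 7: fresh world v, uRv]
10. q, v   [neg-implies-rule on 9]
11. not s, v   [neg-implies-rule on 9]
12. (q implies s) and not q, v   [Box-rule on 2 via uRv]
13. q implies s, v   [and-rule on 12]
14. not q, v   [and-rule on 12]
Accessibility: uRu, uRv, vRv
Branch closes: q and not q both at v.
All branches of the negation close; one closing branch shown above.

Yes, valid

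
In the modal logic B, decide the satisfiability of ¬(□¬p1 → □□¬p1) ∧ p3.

1. ¬(□¬p1 → □□¬p1) ∧ p3, u
2. ¬(□¬p1 → □□¬p1), u
3. p3, u
4. □¬p1, u
5. ¬□□¬p1, u
6. ¬p1, u
7. ¬□¬p1, v
8. ¬p1, v
9. p1, w
Accessibility: uRu, uRv, vRu, vRv, vRw, wRv, wRw

Satisfiable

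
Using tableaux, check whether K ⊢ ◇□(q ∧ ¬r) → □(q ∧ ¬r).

Tableau for the negation ¬(◇□(q ∧ ¬r) → □(q ∧ ¬r)):
1. ¬(◇□(q ∧ ¬r) → □(q ∧ ¬r)), 0
2. ◇□(q ∧ ¬r), 0
3. ¬□(q ∧ ¬r), 0
4. □(q ∧ ¬r), 1
5. ¬(q ∧ ¬r), 2
6. r, 2
Accessibility: 0R1, 0R2
The negation has an open branch (countermodel exists).

Not valid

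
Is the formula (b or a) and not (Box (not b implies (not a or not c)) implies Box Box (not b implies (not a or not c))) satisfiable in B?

1. (b or a) and not (Box (not b implies (not a or not c)) implies Box Box (not b implies (not a or not c))), 0
2. b or a, 0
3. not (Box (not b implies (not a or not c)) implies Box Box (not b implies (not a or not c))), 0
4. Box (not b implies (not a or not c)), 0
5. not Box Box (not b implies (not a or not c)), 0
6. not b implies (not a or not c), 0
7. a, 0
8. not a or not c, 0
9. not c, 0
10. not Box (not b implies (not a or not c)), 1
11. not b implies (not a or not c), 1
12. not a or not c, 1
13. not c, 1
14. not (not b implies (not a or not c)), 2
15. not b, 2
16. not (not a or not c), 2
17. a, 2
18. c, 2
Accessibility: 0R0, 0R1, 1R0, 1R1, 1R2, 2R1, 2R2

Yes, satisfiable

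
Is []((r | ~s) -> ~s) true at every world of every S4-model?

No, not valid

Tableau for the negation ~[]((r | ~s) -> ~s):
1. ~[]((r | ~s) -> ~s), u
2. ~((r | ~s) -> ~s), v   [~[]-rule on 1: fresh world v, uRv]
3. r | ~s, v   [~->-rule on 2]
4. s, v   [~->-rule on 2]
5. r, v   [|-rule on 3 (branches; this branch)]
Accessibility: uRu, uRv, vRv
The negation has an open branch (countermodel exists).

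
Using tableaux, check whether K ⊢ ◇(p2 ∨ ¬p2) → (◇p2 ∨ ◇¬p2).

Tableau for the negation ¬(◇(p2 ∨ ¬p2) → (◇p2 ∨ ◇¬p2)):
1. ¬(◇(p2 ∨ ¬p2) → (◇p2 ∨ ◇¬p2)), w0
2. ◇(p2 ∨ ¬p2), w0
3. ¬(◇p2 ∨ ◇¬p2), w0
4. ¬◇p2, w0
5. ¬◇¬p2, w0
6. p2 ∨ ¬p2, w1
7. ¬p2, w1
8. p2, w1
Accessibility: w0Rw1
Branch closes: p2 and ¬p2 both at w1.
Every branch of the negation's tableau closes; the branch above is one of them.

Yes, valid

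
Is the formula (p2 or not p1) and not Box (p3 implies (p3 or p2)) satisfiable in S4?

Unsatisfiable

1. (p2 or not p1) and not Box (p3 implies (p3 or p2)), w0
2. p2 or not p1, w0
3. not Box (p3 implies (p3 or p2)), w0
4. not p1, w0
5. not (p3 implies (p3 or p2)), w1
6. p3, w1
7. not (p3 or p2), w1
8. not p3, w1
9. not p2, w1
Accessibility: w0Rw0, w0Rw1, w1Rw1
Branch closes: p3 and not p3 both at w1.
Every branch closes; the branch above is one of them.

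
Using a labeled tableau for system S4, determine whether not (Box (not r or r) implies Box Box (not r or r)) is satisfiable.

1. not (Box (not r or r) implies Box Box (not r or r)), 0
2. Box (not r or r), 0
3. not Box Box (not r or r), 0
4. not r or r, 0
5. r, 0
6. not Box (not r or r), 1
7. not r or r, 1
8. r, 1
9. not (not r or r), 2
10. r, 2
11. not r, 2
Accessibility: 0R0, 0R1, 0R2, 1R1, 1R2, 2R2
Branch closes: r and not r both at 2.
All branches of the tableau close; one closing branch shown above.

Unsatisfiable (every branch closes)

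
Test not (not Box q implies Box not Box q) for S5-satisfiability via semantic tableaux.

Unsatisfiable

1. not (not Box q implies Box not Box q), w0
2. not Box q, w0
3. not Box not Box q, w0
4. not q, w1
5. Box q, w2
6. q, w0
7. q, w1
Accessibility: w0Rw0, w0Rw1, w0Rw2, w1Rw0, w1Rw1, w1Rw2, w2Rw0, w2Rw1, w2Rw2
Branch closes: q and not q both at w1.
Every branch closes; the branch above is one of them.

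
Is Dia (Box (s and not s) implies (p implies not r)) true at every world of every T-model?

Tableau for the negation not Dia (Box (s and not s) implies (p implies not r)):
1. not Dia (Box (s and not s) implies (p implies not r)), w0
2. not (Box (s and not s) implies (p implies not r)), w0
3. Box (s and not s), w0
4. not (p implies not r), w0
5. p, w0
6. r, w0
7. s and not s, w0
8. s, w0
9. not s, w0
Accessibility: w0Rw0
Branch closes: s and not s both at w0.
Every branch of the negation's tableau closes; the branch above is one of them.

Valid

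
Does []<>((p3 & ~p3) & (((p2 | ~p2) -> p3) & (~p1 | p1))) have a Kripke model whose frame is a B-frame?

1. []<>((p3 & ~p3) & (((p2 | ~p2) -> p3) & (~p1 | p1))), u
2. <>((p3 & ~p3) & (((p2 | ~p2) -> p3) & (~p1 | p1))), u   [[]-rule on 1 via uRu]
3. (p3 & ~p3) & (((p2 | ~p2) -> p3) & (~p1 | p1)), v   [<>-rule on 2: fresh world v, uRv]
4. p3 & ~p3, v   [&-rule on 3]
5. ((p2 | ~p2) -> p3) & (~p1 | p1), v   [&-rule on 3]
6. p3, v   [&-rule on 4]
7. ~p3, v   [&-rule on 4]
Accessibility: uRu, uRv, vRu, vRv
Branch closes: p3 and ~p3 both at v.
All branches of the tableau close; one closing branch shown above.

No, unsatisfiable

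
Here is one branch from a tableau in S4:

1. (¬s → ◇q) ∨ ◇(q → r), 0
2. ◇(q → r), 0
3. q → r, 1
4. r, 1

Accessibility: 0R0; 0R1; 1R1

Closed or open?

No atom appears with both signs at the same world.

Open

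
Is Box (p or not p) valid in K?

Yes, valid

Tableau for the negation not Box (p or not p):
1. not Box (p or not p), w0
2. not (p or not p), w1
3. not p, w1
4. p, w1
Accessibility: w0Rw1
Branch closes: p and not p both at w1.
Every branch of the negation's tableau closes; the branch above is one of them.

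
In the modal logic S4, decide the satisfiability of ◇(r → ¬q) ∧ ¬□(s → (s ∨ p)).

Unsatisfiable (every branch closes)

1. ◇(r → ¬q) ∧ ¬□(s → (s ∨ p)), u
2. ◇(r → ¬q), u
3. ¬□(s → (s ∨ p)), u
4. r → ¬q, v
5. ¬q, v
6. ¬(s → (s ∨ p)), w
7. s, w
8. ¬(s ∨ p), w
9. ¬s, w
10. ¬p, w
Accessibility: uRu, uRv, uRw, vRv, wRw
Branch closes: s and ¬s both at w.
(One branch shown.) All branches close.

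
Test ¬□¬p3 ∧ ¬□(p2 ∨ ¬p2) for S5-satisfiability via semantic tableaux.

1. ¬□¬p3 ∧ ¬□(p2 ∨ ¬p2), w0
2. ¬□¬p3, w0
3. ¬□(p2 ∨ ¬p2), w0
4. p3, w1
5. ¬(p2 ∨ ¬p2), w2
6. ¬p2, w2
7. p2, w2
Accessibility: w0Rw0, w0Rw1, w0Rw2, w1Rw0, w1Rw1, w1Rw2, w2Rw0, w2Rw1, w2Rw2
Branch closes: p2 and ¬p2 both at w2.
(One branch shown.) All branches close.

Unsatisfiable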